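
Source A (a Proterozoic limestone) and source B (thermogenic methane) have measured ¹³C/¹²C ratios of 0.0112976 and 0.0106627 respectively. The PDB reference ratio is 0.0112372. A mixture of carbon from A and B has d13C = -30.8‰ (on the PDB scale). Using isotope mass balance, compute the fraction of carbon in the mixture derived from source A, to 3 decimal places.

δ_A = (0.0112976/0.0112372 − 1)×1000 = (1.005375 − 1)×1000 = 5.375‰
δ_B = (0.0106627/0.0112372 − 1)×1000 = (0.948875 − 1)×1000 = -51.125‰
f_A = (δ_mix − δ_B)/(δ_A − δ_B) = (-30.8 − (-51.125))/(5.375 − (-51.125))
f_A = 20.325 / 56.500 = 0.3597

0.360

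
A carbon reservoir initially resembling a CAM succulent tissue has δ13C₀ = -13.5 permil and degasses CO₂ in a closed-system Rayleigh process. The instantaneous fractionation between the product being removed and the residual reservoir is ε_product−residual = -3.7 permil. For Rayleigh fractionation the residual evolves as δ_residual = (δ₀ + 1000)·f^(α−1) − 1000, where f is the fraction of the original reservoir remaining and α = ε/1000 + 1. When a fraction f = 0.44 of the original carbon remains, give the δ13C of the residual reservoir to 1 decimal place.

-10.5 permil

Rayleigh residual: δ_res = (δ₀ + 1000)·f^(α−1) − 1000
α = ε/1000 + 1 = 0.99630, so α − 1 = -0.00370
f^(α−1) = 0.44^(-0.00370) = 1.003042
δ_res = (-13.5 + 1000) × 1.003042 − 1000 = 989.501 − 1000 = -10.50 permil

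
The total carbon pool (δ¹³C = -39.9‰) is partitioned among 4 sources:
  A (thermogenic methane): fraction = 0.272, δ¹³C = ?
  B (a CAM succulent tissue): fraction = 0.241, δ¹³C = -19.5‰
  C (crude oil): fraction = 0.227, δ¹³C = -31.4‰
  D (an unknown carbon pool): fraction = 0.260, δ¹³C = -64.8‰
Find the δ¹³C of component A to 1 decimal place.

Isotope mass balance: δ_bulk = Σ fᵢ·δᵢ.
-39.9 = 0.272×δ_A + 0.241×(-19.5) + 0.227×(-31.4) + 0.260×(-64.8)
0.272·δ_A = -39.9 − (-28.675) = -11.225
δ_A = -11.225 / 0.272 = -41.27‰

-41.3‰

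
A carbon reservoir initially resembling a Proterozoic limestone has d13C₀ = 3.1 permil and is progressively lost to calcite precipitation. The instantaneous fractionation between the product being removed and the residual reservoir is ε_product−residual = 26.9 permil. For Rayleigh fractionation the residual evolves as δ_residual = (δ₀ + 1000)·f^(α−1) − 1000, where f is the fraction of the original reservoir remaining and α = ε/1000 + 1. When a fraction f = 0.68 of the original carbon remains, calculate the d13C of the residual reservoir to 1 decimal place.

-7.3 permil

Rayleigh residual: δ_res = (δ₀ + 1000)·f^(α−1) − 1000
α = ε/1000 + 1 = 1.02690, so α − 1 = 0.02690
f^(α−1) = 0.68^(0.02690) = 0.989679
δ_res = (3.1 + 1000) × 0.989679 − 1000 = 992.747 − 1000 = -7.25 permil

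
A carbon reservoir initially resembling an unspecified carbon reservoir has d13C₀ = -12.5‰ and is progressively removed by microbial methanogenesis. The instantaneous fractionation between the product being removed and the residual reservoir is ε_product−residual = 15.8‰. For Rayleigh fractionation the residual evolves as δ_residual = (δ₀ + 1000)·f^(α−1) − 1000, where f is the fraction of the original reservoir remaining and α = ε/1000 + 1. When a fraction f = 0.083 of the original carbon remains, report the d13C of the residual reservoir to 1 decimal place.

-50.6‰

Rayleigh residual: δ_res = (δ₀ + 1000)·f^(α−1) − 1000
α = ε/1000 + 1 = 1.01580, so α − 1 = 0.01580
f^(α−1) = 0.083^(0.01580) = 0.961438
δ_res = (-12.5 + 1000) × 0.961438 − 1000 = 949.420 − 1000 = -50.58‰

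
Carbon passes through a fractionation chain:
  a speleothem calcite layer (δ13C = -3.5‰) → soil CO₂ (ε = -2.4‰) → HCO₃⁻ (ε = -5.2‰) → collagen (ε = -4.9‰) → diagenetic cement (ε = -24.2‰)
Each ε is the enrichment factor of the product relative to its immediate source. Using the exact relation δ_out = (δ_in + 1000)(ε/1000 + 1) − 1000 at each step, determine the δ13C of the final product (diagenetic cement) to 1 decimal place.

step 1: δ = (-3.50 + 1000)·(-2.4/1000 + 1) − 1000 = -5.89‰
step 2: δ = (-5.89 + 1000)·(-5.2/1000 + 1) − 1000 = -11.06‰
step 3: δ = (-11.06 + 1000)·(-4.9/1000 + 1) − 1000 = -15.91‰
step 4: δ = (-15.91 + 1000)·(-24.2/1000 + 1) − 1000 = -39.72‰

-39.7‰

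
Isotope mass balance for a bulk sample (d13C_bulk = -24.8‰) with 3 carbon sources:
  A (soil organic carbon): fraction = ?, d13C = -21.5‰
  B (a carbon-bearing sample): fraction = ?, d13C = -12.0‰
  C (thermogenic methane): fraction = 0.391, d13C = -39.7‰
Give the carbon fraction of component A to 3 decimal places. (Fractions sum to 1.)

Let f_A and f_B be the unknown fractions; fractions sum to 1 so f_A + f_B = 0.609.
Mass balance: Σ fᵢ·δᵢ = δ_bulk ⇒ f_A·(-21.5) + f_B·(-12.0) = -24.8 − (-15.523) = -9.277
Substitute f_B = 0.609 − f_A:
f_A·(-21.5 − -12.0) = -9.277 − 0.609×(-12.0) = -1.969
f_A = -1.969 / -9.5 = 0.2073

0.207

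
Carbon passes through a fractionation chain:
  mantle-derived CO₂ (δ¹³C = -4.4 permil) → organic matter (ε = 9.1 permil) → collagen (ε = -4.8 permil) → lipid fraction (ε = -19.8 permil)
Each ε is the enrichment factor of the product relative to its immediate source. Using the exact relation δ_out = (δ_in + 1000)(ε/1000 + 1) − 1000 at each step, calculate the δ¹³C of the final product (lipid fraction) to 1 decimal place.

-20.0 permil

step 1: δ = (-4.40 + 1000)·(9.1/1000 + 1) − 1000 = 4.66 permil
step 2: δ = (4.66 + 1000)·(-4.8/1000 + 1) − 1000 = -0.16 permil
step 3: δ = (-0.16 + 1000)·(-19.8/1000 + 1) − 1000 = -19.96 permil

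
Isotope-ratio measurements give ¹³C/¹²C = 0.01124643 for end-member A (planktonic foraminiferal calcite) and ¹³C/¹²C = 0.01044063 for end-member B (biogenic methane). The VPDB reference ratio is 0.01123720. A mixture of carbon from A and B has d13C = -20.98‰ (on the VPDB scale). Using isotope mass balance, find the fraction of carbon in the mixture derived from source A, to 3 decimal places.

δ_A = (0.01124643/0.01123720 − 1)×1000 = (1.000821 − 1)×1000 = 0.821‰
δ_B = (0.01044063/0.01123720 − 1)×1000 = (0.929113 − 1)×1000 = -70.887‰
f_A = (δ_mix − δ_B)/(δ_A − δ_B) = (-20.98 − (-70.887))/(0.821 − (-70.887))
f_A = 49.907 / 71.708 = 0.6960

0.696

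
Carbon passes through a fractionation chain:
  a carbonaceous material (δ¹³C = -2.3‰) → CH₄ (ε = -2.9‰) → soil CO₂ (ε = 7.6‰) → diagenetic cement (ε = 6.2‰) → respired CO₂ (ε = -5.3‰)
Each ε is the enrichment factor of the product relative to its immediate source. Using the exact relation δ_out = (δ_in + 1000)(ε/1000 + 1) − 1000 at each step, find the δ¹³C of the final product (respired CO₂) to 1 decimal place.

step 1: δ = (-2.30 + 1000)·(-2.9/1000 + 1) − 1000 = -5.19‰
step 2: δ = (-5.19 + 1000)·(7.6/1000 + 1) − 1000 = 2.37‰
step 3: δ = (2.37 + 1000)·(6.2/1000 + 1) − 1000 = 8.58‰
step 4: δ = (8.58 + 1000)·(-5.3/1000 + 1) − 1000 = 3.24‰

3.2‰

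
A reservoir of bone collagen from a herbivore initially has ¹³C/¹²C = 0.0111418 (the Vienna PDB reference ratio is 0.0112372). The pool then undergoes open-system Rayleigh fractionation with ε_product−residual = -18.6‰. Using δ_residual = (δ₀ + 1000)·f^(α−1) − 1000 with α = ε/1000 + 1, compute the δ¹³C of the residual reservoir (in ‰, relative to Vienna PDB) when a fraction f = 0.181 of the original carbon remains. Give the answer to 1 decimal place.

δ₀ = (0.0111418/0.0112372 − 1)×1000 = (0.991510 − 1)×1000 = -8.490‰
α − 1 = ε/1000 = -0.0186
f^(α−1) = 0.181^(-0.0186) = 1.032303
δ_res = (-8.490 + 1000) × 1.032303 − 1000 = 1023.539 − 1000 = 23.54‰

23.5‰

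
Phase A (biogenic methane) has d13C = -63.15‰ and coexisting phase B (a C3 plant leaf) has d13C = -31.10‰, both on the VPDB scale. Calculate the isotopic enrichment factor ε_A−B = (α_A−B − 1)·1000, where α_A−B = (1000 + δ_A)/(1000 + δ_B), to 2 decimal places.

-33.08‰

α_A−B = (1000 + -63.15) / (1000 + -31.10) = 936.85 / 968.90 = 0.966921
ε_A−B = (0.966921 − 1) × 1000 = -33.079‰
(The approximation ε ≈ δ_A − δ_B would give -32.05‰.)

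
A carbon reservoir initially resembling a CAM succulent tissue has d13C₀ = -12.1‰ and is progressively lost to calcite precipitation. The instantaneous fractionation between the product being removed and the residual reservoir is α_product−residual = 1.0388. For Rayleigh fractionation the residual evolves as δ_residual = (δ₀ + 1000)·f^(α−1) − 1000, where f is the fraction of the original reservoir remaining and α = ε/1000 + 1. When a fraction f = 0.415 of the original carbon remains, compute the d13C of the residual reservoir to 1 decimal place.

Rayleigh residual: δ_res = (δ₀ + 1000)·f^(α−1) − 1000
α − 1 = 0.03880
f^(α−1) = 0.415^(0.03880) = 0.966452
δ_res = (-12.1 + 1000) × 0.966452 − 1000 = 954.758 − 1000 = -45.24‰

-45.2‰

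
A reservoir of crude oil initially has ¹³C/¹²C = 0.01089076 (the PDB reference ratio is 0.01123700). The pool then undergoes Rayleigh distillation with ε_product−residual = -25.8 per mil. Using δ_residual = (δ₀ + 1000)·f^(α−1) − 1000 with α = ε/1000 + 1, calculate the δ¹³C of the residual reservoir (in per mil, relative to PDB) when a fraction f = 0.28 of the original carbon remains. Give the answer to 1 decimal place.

δ₀ = (0.01089076/0.01123700 − 1)×1000 = (0.969188 − 1)×1000 = -30.812 per mil
α − 1 = ε/1000 = -0.0258
f^(α−1) = 0.28^(-0.0258) = 1.033388
δ_res = (-30.812 + 1000) × 1.033388 − 1000 = 1001.547 − 1000 = 1.55 per mil

1.5 per mil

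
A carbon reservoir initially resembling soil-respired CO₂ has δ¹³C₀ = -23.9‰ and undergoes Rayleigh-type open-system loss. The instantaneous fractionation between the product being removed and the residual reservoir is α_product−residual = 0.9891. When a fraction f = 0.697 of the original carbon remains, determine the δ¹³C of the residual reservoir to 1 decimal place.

Rayleigh residual: δ_res = (δ₀ + 1000)·f^(α−1) − 1000
α − 1 = -0.01090
f^(α−1) = 0.697^(-0.01090) = 1.003942
δ_res = (-23.9 + 1000) × 1.003942 − 1000 = 979.948 − 1000 = -20.05‰

-20.1‰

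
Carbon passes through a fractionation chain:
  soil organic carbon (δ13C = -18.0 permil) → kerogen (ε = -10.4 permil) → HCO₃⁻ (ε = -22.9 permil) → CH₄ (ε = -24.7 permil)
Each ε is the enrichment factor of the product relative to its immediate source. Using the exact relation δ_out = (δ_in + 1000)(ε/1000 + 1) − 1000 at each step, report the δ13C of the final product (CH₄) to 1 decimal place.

step 1: δ = (-18.00 + 1000)·(-10.4/1000 + 1) − 1000 = -28.21 permil
step 2: δ = (-28.21 + 1000)·(-22.9/1000 + 1) − 1000 = -50.47 permil
step 3: δ = (-50.47 + 1000)·(-24.7/1000 + 1) − 1000 = -73.92 permil

-73.9 permil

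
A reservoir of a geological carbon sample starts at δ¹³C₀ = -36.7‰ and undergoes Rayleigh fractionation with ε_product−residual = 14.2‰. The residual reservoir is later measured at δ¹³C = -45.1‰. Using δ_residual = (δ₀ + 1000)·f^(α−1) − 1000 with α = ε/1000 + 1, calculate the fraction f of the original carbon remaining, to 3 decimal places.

0.540

α − 1 = ε/1000 = 0.0142
(δ_res + 1000)/(δ₀ + 1000) = (-45.1 + 1000)/(-36.7 + 1000) = 954.9/963.3 = 0.991280
f = 0.991280^(1/0.0142) = exp(ln(0.991280)/0.0142) = exp(-0.00876/0.0142)
f = exp(-0.6168) = 0.5397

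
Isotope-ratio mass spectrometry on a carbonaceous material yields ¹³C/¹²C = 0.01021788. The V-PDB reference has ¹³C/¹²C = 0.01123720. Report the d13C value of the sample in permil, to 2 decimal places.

-90.71 permil

d13C = (R_sample / R_standard − 1) × 1000
R_sample / R_standard = 0.01021788 / 0.01123720 = 0.909291
d13C = (0.909291 − 1) × 1000 = -90.709 permil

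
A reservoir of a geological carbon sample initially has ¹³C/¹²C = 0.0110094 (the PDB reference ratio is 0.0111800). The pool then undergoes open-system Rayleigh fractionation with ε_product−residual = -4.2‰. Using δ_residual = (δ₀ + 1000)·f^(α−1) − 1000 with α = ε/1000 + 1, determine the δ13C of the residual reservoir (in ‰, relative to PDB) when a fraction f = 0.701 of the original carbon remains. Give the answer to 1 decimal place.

-13.8‰

δ₀ = (0.0110094/0.0111800 − 1)×1000 = (0.984741 − 1)×1000 = -15.259‰
α − 1 = ε/1000 = -0.0042
f^(α−1) = 0.701^(-0.0042) = 1.001493
δ_res = (-15.259 + 1000) × 1.001493 − 1000 = 986.211 − 1000 = -13.79‰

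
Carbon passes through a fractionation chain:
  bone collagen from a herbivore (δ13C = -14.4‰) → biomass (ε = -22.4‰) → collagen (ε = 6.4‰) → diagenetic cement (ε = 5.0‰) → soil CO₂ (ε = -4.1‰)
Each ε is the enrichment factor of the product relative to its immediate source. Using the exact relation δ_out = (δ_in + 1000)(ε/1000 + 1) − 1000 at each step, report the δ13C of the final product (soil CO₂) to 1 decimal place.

-29.5‰

step 1: δ = (-14.40 + 1000)·(-22.4/1000 + 1) − 1000 = -36.48‰
step 2: δ = (-36.48 + 1000)·(6.4/1000 + 1) − 1000 = -30.31‰
step 3: δ = (-30.31 + 1000)·(5.0/1000 + 1) − 1000 = -25.46‰
step 4: δ = (-25.46 + 1000)·(-4.1/1000 + 1) − 1000 = -29.46‰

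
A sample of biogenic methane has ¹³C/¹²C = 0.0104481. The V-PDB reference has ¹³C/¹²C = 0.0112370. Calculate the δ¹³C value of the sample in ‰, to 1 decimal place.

δ¹³C = (R_sample / R_standard − 1) × 1000
R_sample / R_standard = 0.0104481 / 0.0112370 = 0.929794
δ¹³C = (0.929794 − 1) × 1000 = -70.21‰

-70.2‰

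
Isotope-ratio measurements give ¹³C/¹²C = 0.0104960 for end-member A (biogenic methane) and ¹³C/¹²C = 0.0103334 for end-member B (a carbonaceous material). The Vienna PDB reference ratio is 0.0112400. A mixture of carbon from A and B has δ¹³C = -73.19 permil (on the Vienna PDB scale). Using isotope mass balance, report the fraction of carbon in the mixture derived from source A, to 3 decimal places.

δ_A = (0.0104960/0.0112400 − 1)×1000 = (0.933808 − 1)×1000 = -66.192 permil
δ_B = (0.0103334/0.0112400 − 1)×1000 = (0.919342 − 1)×1000 = -80.658 permil
f_A = (δ_mix − δ_B)/(δ_A − δ_B) = (-73.19 − (-80.658))/(-66.192 − (-80.658))
f_A = 7.468 / 14.466 = 0.5163

0.516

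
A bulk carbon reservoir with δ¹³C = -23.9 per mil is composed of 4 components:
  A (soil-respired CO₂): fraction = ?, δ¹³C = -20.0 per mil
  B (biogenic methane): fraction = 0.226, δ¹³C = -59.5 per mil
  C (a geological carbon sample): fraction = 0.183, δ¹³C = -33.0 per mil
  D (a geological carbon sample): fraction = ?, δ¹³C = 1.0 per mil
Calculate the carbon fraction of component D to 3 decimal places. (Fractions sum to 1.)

Let f_D and f_A be the unknown fractions; fractions sum to 1 so f_D + f_A = 0.591.
Mass balance: Σ fᵢ·δᵢ = δ_bulk ⇒ f_D·(1.0) + f_A·(-20.0) = -23.9 − (-19.486) = -4.414
Substitute f_A = 0.591 − f_D:
f_D·(1.0 − -20.0) = -4.414 − 0.591×(-20.0) = 7.406
f_D = 7.406 / 21.0 = 0.3527

0.353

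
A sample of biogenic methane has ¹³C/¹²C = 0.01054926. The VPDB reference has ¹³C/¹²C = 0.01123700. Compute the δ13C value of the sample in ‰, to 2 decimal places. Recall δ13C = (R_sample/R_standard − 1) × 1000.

δ13C = (R_sample / R_standard − 1) × 1000
R_sample / R_standard = 0.01054926 / 0.01123700 = 0.938797
δ13C = (0.938797 − 1) × 1000 = -61.203‰

-61.20‰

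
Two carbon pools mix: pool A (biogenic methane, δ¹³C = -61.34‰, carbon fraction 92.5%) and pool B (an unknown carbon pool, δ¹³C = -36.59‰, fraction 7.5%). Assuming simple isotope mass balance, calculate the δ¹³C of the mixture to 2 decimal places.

δ_mix = f_A·δ_A + f_B·δ_B
δ_mix = 0.925 × (-61.34) + 0.075 × (-36.59)
δ_mix = -56.740 + -2.744 = -59.484‰

-59.48‰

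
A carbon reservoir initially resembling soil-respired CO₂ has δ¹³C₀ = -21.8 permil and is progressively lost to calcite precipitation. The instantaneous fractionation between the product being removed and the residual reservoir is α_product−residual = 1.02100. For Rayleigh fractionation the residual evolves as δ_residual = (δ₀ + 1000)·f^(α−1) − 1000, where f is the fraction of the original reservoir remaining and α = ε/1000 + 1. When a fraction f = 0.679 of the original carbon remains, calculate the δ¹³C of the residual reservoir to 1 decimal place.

-29.7 permil

Rayleigh residual: δ_res = (δ₀ + 1000)·f^(α−1) − 1000
α − 1 = 0.02100
f^(α−1) = 0.679^(0.02100) = 0.991903
δ_res = (-21.8 + 1000) × 0.991903 − 1000 = 970.280 − 1000 = -29.72 permil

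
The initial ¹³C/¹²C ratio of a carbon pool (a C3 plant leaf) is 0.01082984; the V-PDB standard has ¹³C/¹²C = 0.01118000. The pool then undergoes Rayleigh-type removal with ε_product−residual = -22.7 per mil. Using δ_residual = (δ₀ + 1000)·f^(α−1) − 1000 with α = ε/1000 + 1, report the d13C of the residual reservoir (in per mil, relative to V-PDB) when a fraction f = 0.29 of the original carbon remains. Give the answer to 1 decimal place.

-3.7 per mil

δ₀ = (0.01082984/0.01118000 − 1)×1000 = (0.968680 − 1)×1000 = -31.320 per mil
α − 1 = ε/1000 = -0.0227
f^(α−1) = 0.29^(-0.0227) = 1.028498
δ_res = (-31.320 + 1000) × 1.028498 − 1000 = 996.285 − 1000 = -3.71 per mil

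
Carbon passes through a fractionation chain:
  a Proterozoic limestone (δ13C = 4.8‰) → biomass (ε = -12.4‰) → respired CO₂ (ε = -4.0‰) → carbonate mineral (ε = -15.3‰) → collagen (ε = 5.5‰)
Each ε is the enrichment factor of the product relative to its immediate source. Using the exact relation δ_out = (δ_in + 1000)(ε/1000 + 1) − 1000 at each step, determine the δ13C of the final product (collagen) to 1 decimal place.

-21.4‰

step 1: δ = (4.80 + 1000)·(-12.4/1000 + 1) − 1000 = -7.66‰
step 2: δ = (-7.66 + 1000)·(-4.0/1000 + 1) − 1000 = -11.63‰
step 3: δ = (-11.63 + 1000)·(-15.3/1000 + 1) − 1000 = -26.75‰
step 4: δ = (-26.75 + 1000)·(5.5/1000 + 1) − 1000 = -21.40‰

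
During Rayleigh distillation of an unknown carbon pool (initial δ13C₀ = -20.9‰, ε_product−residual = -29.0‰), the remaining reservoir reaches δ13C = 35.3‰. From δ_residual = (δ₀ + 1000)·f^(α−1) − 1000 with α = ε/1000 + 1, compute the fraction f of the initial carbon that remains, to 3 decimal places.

α − 1 = ε/1000 = -0.0290
(δ_res + 1000)/(δ₀ + 1000) = (35.3 + 1000)/(-20.9 + 1000) = 1035.3/979.1 = 1.057400
f = 1.057400^(1/-0.0290) = exp(ln(1.057400)/-0.0290) = exp(0.05581/-0.0290)
f = exp(-1.9246) = 0.1459

0.146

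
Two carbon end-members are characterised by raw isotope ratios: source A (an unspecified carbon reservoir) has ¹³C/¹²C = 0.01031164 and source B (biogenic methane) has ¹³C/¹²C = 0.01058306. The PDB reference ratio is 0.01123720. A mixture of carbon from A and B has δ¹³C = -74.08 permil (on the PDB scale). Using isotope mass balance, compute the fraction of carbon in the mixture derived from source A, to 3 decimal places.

0.657

δ_A = (0.01031164/0.01123720 − 1)×1000 = (0.917634 − 1)×1000 = -82.366 permil
δ_B = (0.01058306/0.01123720 − 1)×1000 = (0.941788 − 1)×1000 = -58.212 permil
f_A = (δ_mix − δ_B)/(δ_A − δ_B) = (-74.08 − (-58.212))/(-82.366 − (-58.212))
f_A = -15.868 / -24.154 = 0.6570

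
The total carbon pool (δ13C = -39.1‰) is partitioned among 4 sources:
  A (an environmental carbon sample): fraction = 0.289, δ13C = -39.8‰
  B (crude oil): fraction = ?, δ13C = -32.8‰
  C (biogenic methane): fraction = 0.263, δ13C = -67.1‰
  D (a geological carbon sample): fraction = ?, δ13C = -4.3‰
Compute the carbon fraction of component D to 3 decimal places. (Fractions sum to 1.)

0.166

Let f_D and f_B be the unknown fractions; fractions sum to 1 so f_D + f_B = 0.448.
Mass balance: Σ fᵢ·δᵢ = δ_bulk ⇒ f_D·(-4.3) + f_B·(-32.8) = -39.1 − (-29.149) = -9.951
Substitute f_B = 0.448 − f_D:
f_D·(-4.3 − -32.8) = -9.951 − 0.448×(-32.8) = 4.744
f_D = 4.744 / 28.5 = 0.1665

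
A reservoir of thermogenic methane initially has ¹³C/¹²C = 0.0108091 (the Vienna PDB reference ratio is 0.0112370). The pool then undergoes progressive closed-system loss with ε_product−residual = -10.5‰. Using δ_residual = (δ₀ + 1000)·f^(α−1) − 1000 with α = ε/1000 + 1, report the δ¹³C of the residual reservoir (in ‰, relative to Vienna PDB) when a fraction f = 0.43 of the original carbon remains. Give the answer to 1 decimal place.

-29.5‰

δ₀ = (0.0108091/0.0112370 − 1)×1000 = (0.961920 − 1)×1000 = -38.080‰
α − 1 = ε/1000 = -0.0105
f^(α−1) = 0.43^(-0.0105) = 1.008901
δ_res = (-38.080 + 1000) × 1.008901 − 1000 = 970.483 − 1000 = -29.52‰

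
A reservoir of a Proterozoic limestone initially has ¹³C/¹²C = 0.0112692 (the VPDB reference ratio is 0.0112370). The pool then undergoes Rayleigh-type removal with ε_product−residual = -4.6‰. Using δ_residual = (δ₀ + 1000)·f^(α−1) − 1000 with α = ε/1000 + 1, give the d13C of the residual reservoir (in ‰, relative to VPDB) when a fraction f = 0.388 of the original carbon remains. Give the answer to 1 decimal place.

δ₀ = (0.0112692/0.0112370 − 1)×1000 = (1.002866 − 1)×1000 = 2.866‰
α − 1 = ε/1000 = -0.0046
f^(α−1) = 0.388^(-0.0046) = 1.004365
δ_res = (2.866 + 1000) × 1.004365 − 1000 = 1007.243 − 1000 = 7.24‰

7.2‰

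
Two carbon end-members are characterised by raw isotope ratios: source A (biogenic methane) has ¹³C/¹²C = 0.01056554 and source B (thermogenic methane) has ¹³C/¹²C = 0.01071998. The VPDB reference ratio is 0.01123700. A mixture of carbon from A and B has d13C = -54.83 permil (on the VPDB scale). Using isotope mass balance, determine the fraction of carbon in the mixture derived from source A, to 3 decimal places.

δ_A = (0.01056554/0.01123700 − 1)×1000 = (0.940246 − 1)×1000 = -59.754 permil
δ_B = (0.01071998/0.01123700 − 1)×1000 = (0.953989 − 1)×1000 = -46.011 permil
f_A = (δ_mix − δ_B)/(δ_A − δ_B) = (-54.83 − (-46.011))/(-59.754 − (-46.011))
f_A = -8.819 / -13.744 = 0.6417

0.642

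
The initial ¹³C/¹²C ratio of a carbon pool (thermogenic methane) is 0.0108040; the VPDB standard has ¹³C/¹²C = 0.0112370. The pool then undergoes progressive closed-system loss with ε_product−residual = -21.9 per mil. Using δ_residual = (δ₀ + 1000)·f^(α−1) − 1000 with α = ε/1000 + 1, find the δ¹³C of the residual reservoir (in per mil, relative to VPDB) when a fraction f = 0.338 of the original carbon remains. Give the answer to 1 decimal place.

δ₀ = (0.0108040/0.0112370 − 1)×1000 = (0.961467 − 1)×1000 = -38.533 per mil
α − 1 = ε/1000 = -0.0219
f^(α−1) = 0.338^(-0.0219) = 1.024040
δ_res = (-38.533 + 1000) × 1.024040 − 1000 = 984.580 − 1000 = -15.42 per mil

-15.4 per mil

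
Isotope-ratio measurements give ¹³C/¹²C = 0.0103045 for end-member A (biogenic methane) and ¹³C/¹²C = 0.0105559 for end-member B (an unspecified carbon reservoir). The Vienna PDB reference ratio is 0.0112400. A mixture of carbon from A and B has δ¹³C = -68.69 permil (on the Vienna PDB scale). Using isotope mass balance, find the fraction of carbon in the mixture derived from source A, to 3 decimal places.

0.350

δ_A = (0.0103045/0.0112400 − 1)×1000 = (0.916770 − 1)×1000 = -83.230 permil
δ_B = (0.0105559/0.0112400 − 1)×1000 = (0.939137 − 1)×1000 = -60.863 permil
f_A = (δ_mix − δ_B)/(δ_A − δ_B) = (-68.69 − (-60.863))/(-83.230 − (-60.863))
f_A = -7.827 / -22.367 = 0.3499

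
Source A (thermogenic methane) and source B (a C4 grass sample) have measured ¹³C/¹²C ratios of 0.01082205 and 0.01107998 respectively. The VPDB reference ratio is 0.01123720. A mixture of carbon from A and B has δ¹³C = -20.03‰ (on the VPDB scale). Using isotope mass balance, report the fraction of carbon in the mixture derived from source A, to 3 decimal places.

0.263

δ_A = (0.01082205/0.01123720 − 1)×1000 = (0.963056 − 1)×1000 = -36.944‰
δ_B = (0.01107998/0.01123720 − 1)×1000 = (0.986009 − 1)×1000 = -13.991‰
f_A = (δ_mix − δ_B)/(δ_A − δ_B) = (-20.03 − (-13.991))/(-36.944 − (-13.991))
f_A = -6.039 / -22.953 = 0.2631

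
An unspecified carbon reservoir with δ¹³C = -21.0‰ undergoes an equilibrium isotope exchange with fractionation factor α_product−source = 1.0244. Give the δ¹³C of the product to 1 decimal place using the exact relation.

δ_product = (δ_source + 1000)·α − 1000
δ_product = (-21.0 + 1000) × 1.0244 − 1000
δ_product = 1002.888 − 1000 = 2.89‰

2.9‰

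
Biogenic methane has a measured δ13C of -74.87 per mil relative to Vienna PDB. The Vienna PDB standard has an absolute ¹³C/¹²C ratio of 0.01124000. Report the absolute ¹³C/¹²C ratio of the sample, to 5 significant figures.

0.010398

R_sample = R_standard × (δ13C/1000 + 1)
R_sample = 0.01124000 × (-74.87/1000 + 1) = 0.01124000 × 0.925130
R_sample = 0.0103985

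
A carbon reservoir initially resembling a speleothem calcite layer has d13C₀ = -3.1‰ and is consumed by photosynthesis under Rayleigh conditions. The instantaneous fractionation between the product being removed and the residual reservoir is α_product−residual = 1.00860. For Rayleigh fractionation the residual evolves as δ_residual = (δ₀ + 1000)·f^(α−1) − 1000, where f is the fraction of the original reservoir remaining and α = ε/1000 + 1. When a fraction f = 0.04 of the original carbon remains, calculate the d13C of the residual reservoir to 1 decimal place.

Rayleigh residual: δ_res = (δ₀ + 1000)·f^(α−1) − 1000
α − 1 = 0.00860
f^(α−1) = 0.04^(0.00860) = 0.972697
δ_res = (-3.1 + 1000) × 0.972697 − 1000 = 969.682 − 1000 = -30.32‰

-30.3‰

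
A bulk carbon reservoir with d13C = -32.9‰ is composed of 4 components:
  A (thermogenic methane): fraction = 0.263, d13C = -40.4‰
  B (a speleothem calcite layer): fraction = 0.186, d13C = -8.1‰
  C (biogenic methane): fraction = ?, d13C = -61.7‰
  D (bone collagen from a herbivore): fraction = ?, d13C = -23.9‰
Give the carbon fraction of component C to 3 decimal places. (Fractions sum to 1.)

0.201

Let f_C and f_D be the unknown fractions; fractions sum to 1 so f_C + f_D = 0.551.
Mass balance: Σ fᵢ·δᵢ = δ_bulk ⇒ f_C·(-61.7) + f_D·(-23.9) = -32.9 − (-12.132) = -20.768
Substitute f_D = 0.551 − f_C:
f_C·(-61.7 − -23.9) = -20.768 − 0.551×(-23.9) = -7.599
f_C = -7.599 / -37.8 = 0.2010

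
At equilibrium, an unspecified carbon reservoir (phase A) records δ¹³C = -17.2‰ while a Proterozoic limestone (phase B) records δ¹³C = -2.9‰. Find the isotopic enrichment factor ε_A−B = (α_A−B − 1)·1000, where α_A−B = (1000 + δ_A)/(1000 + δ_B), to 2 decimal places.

-14.34‰

α_A−B = (1000 + -17.2) / (1000 + -2.9) = 982.8 / 997.1 = 0.985658
ε_A−B = (0.985658 − 1) × 1000 = -14.342‰
(The approximation ε ≈ δ_A − δ_B would give -14.3‰.)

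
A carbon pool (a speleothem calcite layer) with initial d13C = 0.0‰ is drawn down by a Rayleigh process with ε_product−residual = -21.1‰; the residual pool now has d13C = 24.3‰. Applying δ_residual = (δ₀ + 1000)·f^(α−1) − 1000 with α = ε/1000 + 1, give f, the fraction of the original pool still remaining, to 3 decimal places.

α − 1 = ε/1000 = -0.0211
(δ_res + 1000)/(δ₀ + 1000) = (24.3 + 1000)/(0.0 + 1000) = 1024.3/1000.0 = 1.024300
f = 1.024300^(1/-0.0211) = exp(ln(1.024300)/-0.0211) = exp(0.02401/-0.0211)
f = exp(-1.1379) = 0.3205

0.320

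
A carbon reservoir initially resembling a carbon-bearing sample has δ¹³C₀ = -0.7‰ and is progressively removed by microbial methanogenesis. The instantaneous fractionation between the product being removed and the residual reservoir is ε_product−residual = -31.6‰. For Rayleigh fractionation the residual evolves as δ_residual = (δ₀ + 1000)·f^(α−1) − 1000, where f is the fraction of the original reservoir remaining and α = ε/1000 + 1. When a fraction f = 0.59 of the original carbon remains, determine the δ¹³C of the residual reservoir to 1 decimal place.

Rayleigh residual: δ_res = (δ₀ + 1000)·f^(α−1) − 1000
α = ε/1000 + 1 = 0.96840, so α − 1 = -0.03160
f^(α−1) = 0.59^(-0.03160) = 1.016813
δ_res = (-0.7 + 1000) × 1.016813 − 1000 = 1016.101 − 1000 = 16.10‰

16.1‰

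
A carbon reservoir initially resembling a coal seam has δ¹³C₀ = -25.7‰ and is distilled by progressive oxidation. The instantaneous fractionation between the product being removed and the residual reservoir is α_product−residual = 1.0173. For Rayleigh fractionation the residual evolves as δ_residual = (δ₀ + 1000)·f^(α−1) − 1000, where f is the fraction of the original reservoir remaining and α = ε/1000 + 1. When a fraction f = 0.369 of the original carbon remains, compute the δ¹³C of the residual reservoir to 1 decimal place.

Rayleigh residual: δ_res = (δ₀ + 1000)·f^(α−1) − 1000
α − 1 = 0.01730
f^(α−1) = 0.369^(0.01730) = 0.982901
δ_res = (-25.7 + 1000) × 0.982901 − 1000 = 957.640 − 1000 = -42.36‰

-42.4‰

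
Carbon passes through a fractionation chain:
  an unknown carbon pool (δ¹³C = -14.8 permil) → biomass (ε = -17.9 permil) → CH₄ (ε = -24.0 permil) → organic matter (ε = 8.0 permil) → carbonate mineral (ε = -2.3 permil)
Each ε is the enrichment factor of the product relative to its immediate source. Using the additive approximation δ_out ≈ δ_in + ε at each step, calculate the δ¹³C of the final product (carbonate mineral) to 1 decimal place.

-51.0 permil

step 1: δ ≈ -14.8 + (-17.9) = -32.7 permil
step 2: δ ≈ -32.7 + (-24.0) = -56.7 permil
step 3: δ ≈ -56.7 + (8.0) = -48.7 permil
step 4: δ ≈ -48.7 + (-2.3) = -51.0 permil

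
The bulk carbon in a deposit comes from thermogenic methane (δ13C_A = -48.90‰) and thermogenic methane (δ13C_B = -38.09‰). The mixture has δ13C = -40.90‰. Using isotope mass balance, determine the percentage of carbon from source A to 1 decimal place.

26.0%

δ_mix = f_A·δ_A + (1 − f_A)·δ_B  ⇒  f_A = (δ_mix − δ_B)/(δ_A − δ_B)
f_A = (-40.90 − (-38.09)) / (-48.90 − (-38.09))
f_A = -2.81 / -10.81 = 0.2599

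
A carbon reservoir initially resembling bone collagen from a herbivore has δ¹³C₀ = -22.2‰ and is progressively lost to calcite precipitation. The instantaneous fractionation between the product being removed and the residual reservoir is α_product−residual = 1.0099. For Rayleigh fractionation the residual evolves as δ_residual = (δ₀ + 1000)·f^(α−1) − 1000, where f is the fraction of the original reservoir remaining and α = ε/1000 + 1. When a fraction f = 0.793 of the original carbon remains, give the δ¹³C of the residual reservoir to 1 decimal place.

Rayleigh residual: δ_res = (δ₀ + 1000)·f^(α−1) − 1000
α − 1 = 0.00990
f^(α−1) = 0.793^(0.00990) = 0.997707
δ_res = (-22.2 + 1000) × 0.997707 − 1000 = 975.557 − 1000 = -24.44‰

-24.4‰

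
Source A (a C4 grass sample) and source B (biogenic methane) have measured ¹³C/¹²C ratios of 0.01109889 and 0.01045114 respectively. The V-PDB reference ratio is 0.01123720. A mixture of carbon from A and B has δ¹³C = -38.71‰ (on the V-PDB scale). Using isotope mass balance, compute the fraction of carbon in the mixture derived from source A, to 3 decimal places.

0.542

δ_A = (0.01109889/0.01123720 − 1)×1000 = (0.987692 − 1)×1000 = -12.308‰
δ_B = (0.01045114/0.01123720 − 1)×1000 = (0.930048 − 1)×1000 = -69.952‰
f_A = (δ_mix − δ_B)/(δ_A − δ_B) = (-38.71 − (-69.952))/(-12.308 − (-69.952))
f_A = 31.242 / 57.643 = 0.5420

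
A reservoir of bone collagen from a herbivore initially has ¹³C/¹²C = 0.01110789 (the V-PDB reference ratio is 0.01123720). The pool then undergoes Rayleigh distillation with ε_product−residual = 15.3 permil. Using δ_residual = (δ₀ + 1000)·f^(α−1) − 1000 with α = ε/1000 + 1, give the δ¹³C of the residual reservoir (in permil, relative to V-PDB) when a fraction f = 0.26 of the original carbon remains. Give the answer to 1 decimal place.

-31.7 permil

δ₀ = (0.01110789/0.01123720 − 1)×1000 = (0.988493 − 1)×1000 = -11.507 permil
α − 1 = ε/1000 = 0.0153
f^(α−1) = 0.26^(0.0153) = 0.979601
δ_res = (-11.507 + 1000) × 0.979601 − 1000 = 968.328 − 1000 = -31.67 permil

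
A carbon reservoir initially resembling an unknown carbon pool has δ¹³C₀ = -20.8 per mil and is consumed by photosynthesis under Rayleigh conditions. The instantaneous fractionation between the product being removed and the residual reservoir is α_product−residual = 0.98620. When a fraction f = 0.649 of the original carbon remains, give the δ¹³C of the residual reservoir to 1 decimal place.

-14.9 per mil

Rayleigh residual: δ_res = (δ₀ + 1000)·f^(α−1) − 1000
α − 1 = -0.01380
f^(α−1) = 0.649^(-0.01380) = 1.005984
δ_res = (-20.8 + 1000) × 1.005984 − 1000 = 985.059 − 1000 = -14.94 per mil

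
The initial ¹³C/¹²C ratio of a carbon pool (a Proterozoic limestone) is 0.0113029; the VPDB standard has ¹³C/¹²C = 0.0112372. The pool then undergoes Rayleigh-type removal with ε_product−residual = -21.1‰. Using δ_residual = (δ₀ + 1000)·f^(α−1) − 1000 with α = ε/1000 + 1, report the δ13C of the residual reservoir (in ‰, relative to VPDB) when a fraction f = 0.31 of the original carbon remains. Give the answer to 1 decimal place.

31.0‰

δ₀ = (0.0113029/0.0112372 − 1)×1000 = (1.005847 − 1)×1000 = 5.847‰
α − 1 = ε/1000 = -0.0211
f^(α−1) = 0.31^(-0.0211) = 1.025020
δ_res = (5.847 + 1000) × 1.025020 − 1000 = 1031.013 − 1000 = 31.01‰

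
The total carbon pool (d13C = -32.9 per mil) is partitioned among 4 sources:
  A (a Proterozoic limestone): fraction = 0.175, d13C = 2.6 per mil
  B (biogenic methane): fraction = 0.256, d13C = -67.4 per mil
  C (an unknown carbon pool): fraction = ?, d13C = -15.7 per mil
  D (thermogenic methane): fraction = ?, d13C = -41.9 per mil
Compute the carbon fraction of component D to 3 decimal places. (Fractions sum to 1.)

Let f_D and f_C be the unknown fractions; fractions sum to 1 so f_D + f_C = 0.569.
Mass balance: Σ fᵢ·δᵢ = δ_bulk ⇒ f_D·(-41.9) + f_C·(-15.7) = -32.9 − (-16.799) = -16.101
Substitute f_C = 0.569 − f_D:
f_D·(-41.9 − -15.7) = -16.101 − 0.569×(-15.7) = -7.167
f_D = -7.167 / -26.2 = 0.2736

0.274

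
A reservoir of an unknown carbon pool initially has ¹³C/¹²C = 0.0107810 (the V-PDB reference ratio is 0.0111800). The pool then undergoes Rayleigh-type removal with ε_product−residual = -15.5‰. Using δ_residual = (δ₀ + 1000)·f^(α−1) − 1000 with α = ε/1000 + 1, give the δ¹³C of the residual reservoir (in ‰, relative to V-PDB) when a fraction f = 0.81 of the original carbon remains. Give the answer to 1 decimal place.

δ₀ = (0.0107810/0.0111800 − 1)×1000 = (0.964311 − 1)×1000 = -35.689‰
α − 1 = ε/1000 = -0.0155
f^(α−1) = 0.81^(-0.0155) = 1.003272
δ_res = (-35.689 + 1000) × 1.003272 − 1000 = 967.466 − 1000 = -32.53‰

-32.5‰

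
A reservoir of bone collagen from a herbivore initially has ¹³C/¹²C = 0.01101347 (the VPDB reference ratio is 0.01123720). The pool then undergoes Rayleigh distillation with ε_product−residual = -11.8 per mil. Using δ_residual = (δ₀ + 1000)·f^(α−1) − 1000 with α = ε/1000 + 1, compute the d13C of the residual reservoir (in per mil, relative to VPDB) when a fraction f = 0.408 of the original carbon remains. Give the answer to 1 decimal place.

-9.5 per mil

δ₀ = (0.01101347/0.01123720 − 1)×1000 = (0.980090 − 1)×1000 = -19.910 per mil
α − 1 = ε/1000 = -0.0118
f^(α−1) = 0.408^(-0.0118) = 1.010635
δ_res = (-19.910 + 1000) × 1.010635 − 1000 = 990.513 − 1000 = -9.49 per mil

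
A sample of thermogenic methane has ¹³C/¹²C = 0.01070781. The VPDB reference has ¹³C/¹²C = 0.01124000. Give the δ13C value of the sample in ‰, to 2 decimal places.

-47.35‰

δ13C = (R_sample / R_standard − 1) × 1000
R_sample / R_standard = 0.01070781 / 0.01124000 = 0.952652
δ13C = (0.952652 − 1) × 1000 = -47.348‰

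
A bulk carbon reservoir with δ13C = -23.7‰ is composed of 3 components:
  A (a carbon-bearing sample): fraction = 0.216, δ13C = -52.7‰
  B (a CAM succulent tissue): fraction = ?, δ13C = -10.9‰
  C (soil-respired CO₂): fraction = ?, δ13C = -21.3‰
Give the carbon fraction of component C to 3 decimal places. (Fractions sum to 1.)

0.363

Let f_C and f_B be the unknown fractions; fractions sum to 1 so f_C + f_B = 0.784.
Mass balance: Σ fᵢ·δᵢ = δ_bulk ⇒ f_C·(-21.3) + f_B·(-10.9) = -23.7 − (-11.383) = -12.317
Substitute f_B = 0.784 − f_C:
f_C·(-21.3 − -10.9) = -12.317 − 0.784×(-10.9) = -3.771
f_C = -3.771 / -10.4 = 0.3626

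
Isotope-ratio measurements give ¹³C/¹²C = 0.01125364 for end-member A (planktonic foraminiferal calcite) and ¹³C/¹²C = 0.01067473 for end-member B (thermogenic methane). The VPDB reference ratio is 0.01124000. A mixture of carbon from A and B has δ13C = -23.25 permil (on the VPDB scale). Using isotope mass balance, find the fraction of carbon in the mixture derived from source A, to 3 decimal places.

0.525

δ_A = (0.01125364/0.01124000 − 1)×1000 = (1.001214 − 1)×1000 = 1.214 permil
δ_B = (0.01067473/0.01124000 − 1)×1000 = (0.949709 − 1)×1000 = -50.291 permil
f_A = (δ_mix − δ_B)/(δ_A − δ_B) = (-23.25 − (-50.291))/(1.214 − (-50.291))
f_A = 27.041 / 51.504 = 0.5250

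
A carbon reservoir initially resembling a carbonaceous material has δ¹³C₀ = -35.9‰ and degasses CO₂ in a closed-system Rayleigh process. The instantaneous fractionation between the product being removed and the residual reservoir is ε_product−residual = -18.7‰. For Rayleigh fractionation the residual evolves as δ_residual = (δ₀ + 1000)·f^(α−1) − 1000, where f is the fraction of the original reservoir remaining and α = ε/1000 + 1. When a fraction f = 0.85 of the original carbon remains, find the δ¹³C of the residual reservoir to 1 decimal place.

Rayleigh residual: δ_res = (δ₀ + 1000)·f^(α−1) − 1000
α = ε/1000 + 1 = 0.98130, so α − 1 = -0.01870
f^(α−1) = 0.85^(-0.01870) = 1.003044
δ_res = (-35.9 + 1000) × 1.003044 − 1000 = 967.034 − 1000 = -32.97‰

-33.0‰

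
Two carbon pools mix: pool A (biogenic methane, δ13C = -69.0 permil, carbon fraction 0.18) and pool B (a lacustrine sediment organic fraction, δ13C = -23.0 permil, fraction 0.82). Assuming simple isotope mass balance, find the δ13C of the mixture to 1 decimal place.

-31.3 permil

δ_mix = f_A·δ_A + f_B·δ_B
δ_mix = 0.18 × (-69.0) + 0.82 × (-23.0)
δ_mix = -12.42 + -18.86 = -31.28 permil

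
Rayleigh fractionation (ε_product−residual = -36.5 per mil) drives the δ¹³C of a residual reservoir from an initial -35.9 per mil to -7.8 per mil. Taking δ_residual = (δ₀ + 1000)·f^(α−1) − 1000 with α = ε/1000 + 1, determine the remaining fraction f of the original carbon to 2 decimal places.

0.46

α − 1 = ε/1000 = -0.0365
(δ_res + 1000)/(δ₀ + 1000) = (-7.8 + 1000)/(-35.9 + 1000) = 992.2/964.1 = 1.029146
f = 1.029146^(1/-0.0365) = exp(ln(1.029146)/-0.0365) = exp(0.02873/-0.0365)
f = exp(-0.7871) = 0.4552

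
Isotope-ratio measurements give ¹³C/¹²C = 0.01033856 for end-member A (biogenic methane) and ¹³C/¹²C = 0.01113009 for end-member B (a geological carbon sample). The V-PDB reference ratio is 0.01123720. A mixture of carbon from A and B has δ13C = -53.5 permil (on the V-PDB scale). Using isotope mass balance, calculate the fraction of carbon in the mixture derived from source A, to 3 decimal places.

0.624

δ_A = (0.01033856/0.01123720 − 1)×1000 = (0.920030 − 1)×1000 = -79.970 permil
δ_B = (0.01113009/0.01123720 − 1)×1000 = (0.990468 − 1)×1000 = -9.532 permil
f_A = (δ_mix − δ_B)/(δ_A − δ_B) = (-53.5 − (-9.532))/(-79.970 − (-9.532))
f_A = -43.968 / -70.438 = 0.6242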